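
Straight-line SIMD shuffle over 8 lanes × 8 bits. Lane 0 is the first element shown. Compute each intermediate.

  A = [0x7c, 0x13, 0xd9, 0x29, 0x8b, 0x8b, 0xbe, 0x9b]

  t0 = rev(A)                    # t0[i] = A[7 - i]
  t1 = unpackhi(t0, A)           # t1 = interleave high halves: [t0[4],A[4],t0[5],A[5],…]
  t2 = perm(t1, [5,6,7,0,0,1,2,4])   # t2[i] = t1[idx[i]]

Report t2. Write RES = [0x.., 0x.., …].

t0 = [0x9b, 0xbe, 0x8b, 0x8b, 0x29, 0xd9, 0x13, 0x7c]
t1 = [0x29, 0x8b, 0xd9, 0x8b, 0x13, 0xbe, 0x7c, 0x9b]
t2 = [0xbe, 0x7c, 0x9b, 0x29, 0x29, 0x8b, 0xd9, 0x13]

RES = [0xbe, 0x7c, 0x9b, 0x29, 0x29, 0x8b, 0xd9, 0x13]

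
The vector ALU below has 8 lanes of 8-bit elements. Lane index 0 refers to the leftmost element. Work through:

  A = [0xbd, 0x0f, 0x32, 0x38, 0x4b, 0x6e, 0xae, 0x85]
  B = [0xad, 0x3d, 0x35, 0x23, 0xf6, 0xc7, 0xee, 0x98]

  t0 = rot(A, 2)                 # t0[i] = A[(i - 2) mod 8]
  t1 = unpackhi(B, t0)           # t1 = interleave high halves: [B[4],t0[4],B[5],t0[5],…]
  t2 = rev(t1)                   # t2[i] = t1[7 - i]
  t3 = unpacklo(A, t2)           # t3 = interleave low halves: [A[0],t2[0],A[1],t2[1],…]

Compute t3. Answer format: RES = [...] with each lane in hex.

RES = [0xbd, 0x6e, 0x0f, 0x98, 0x32, 0x4b, 0x38, 0xee]

t0 = [0xae, 0x85, 0xbd, 0x0f, 0x32, 0x38, 0x4b, 0x6e]
t1 = [0xf6, 0x32, 0xc7, 0x38, 0xee, 0x4b, 0x98, 0x6e]
t2 = [0x6e, 0x98, 0x4b, 0xee, 0x38, 0xc7, 0x32, 0xf6]
t3 = [0xbd, 0x6e, 0x0f, 0x98, 0x32, 0x4b, 0x38, 0xee]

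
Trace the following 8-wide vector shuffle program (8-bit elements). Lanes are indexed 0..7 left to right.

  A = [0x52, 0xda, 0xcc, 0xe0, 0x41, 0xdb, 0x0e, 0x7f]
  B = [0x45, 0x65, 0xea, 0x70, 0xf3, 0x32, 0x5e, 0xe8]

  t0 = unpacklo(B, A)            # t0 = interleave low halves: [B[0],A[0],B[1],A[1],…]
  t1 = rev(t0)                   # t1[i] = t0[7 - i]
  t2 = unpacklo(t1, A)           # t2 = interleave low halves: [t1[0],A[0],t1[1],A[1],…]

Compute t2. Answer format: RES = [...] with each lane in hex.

  t0: 45 52 65 da ea cc 70 e0
  t1: e0 70 cc ea da 65 52 45
  t2: e0 52 70 da cc cc ea e0

RES = [0xe0, 0x52, 0x70, 0xda, 0xcc, 0xcc, 0xea, 0xe0]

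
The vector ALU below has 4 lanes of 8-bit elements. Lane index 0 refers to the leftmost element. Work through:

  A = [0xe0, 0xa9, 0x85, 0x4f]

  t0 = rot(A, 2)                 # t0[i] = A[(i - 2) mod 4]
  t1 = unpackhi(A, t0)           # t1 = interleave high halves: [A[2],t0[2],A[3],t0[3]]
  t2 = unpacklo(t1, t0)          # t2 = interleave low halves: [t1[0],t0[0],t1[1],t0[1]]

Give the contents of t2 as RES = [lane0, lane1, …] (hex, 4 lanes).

  t0: 85 4f e0 a9
  t1: 85 e0 4f a9
  t2: 85 85 e0 4f

RES = [0x85, 0x85, 0xe0, 0x4f]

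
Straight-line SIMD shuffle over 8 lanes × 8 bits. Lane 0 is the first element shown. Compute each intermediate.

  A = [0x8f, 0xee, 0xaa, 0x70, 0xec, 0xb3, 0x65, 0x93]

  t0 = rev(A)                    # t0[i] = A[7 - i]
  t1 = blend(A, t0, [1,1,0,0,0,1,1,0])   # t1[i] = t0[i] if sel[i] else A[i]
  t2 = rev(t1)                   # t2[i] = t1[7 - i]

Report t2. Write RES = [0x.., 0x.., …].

t0 = [0x93, 0x65, 0xb3, 0xec, 0x70, 0xaa, 0xee, 0x8f]
t1 = [0x93, 0x65, 0xaa, 0x70, 0xec, 0xaa, 0xee, 0x93]
t2 = [0x93, 0xee, 0xaa, 0xec, 0x70, 0xaa, 0x65, 0x93]

RES = [0x93, 0xee, 0xaa, 0xec, 0x70, 0xaa, 0x65, 0x93]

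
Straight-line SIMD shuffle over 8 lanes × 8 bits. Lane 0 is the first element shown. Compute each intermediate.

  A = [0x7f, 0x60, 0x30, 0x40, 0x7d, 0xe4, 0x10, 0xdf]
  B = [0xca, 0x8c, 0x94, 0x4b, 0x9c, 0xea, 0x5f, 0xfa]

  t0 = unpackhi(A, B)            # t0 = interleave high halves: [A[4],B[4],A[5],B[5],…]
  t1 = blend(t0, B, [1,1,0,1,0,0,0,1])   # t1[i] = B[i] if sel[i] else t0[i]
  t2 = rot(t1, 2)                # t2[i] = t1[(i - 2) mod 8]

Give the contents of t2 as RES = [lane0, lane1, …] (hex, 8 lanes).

  t0: 7d 9c e4 ea 10 5f df fa
  t1: ca 8c e4 4b 10 5f df fa
  t2: df fa ca 8c e4 4b 10 5f

RES = [ 0xdf  0xfa  0xca  0x8c  0xe4  0x4b  0x10  0x5f ]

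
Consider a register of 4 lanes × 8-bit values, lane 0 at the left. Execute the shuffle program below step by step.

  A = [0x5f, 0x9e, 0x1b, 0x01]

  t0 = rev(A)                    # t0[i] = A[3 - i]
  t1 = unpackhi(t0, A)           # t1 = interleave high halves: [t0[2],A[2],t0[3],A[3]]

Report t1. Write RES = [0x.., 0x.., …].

RES = [ 0x9e  0x1b  0x5f  0x01 ]

t0 = [0x01, 0x1b, 0x9e, 0x5f]
t1 = [0x9e, 0x1b, 0x5f, 0x01]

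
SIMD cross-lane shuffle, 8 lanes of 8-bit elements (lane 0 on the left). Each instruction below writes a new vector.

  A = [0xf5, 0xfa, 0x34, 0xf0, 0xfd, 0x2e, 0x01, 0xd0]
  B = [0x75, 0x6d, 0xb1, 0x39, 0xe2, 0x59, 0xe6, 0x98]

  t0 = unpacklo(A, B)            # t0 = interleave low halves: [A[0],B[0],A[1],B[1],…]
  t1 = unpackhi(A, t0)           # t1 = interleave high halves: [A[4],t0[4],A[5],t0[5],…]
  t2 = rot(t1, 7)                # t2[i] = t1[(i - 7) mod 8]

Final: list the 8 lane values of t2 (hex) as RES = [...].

RES = [0x34, 0x2e, 0xb1, 0x01, 0xf0, 0xd0, 0x39, 0xfd]

t0 = [0xf5, 0x75, 0xfa, 0x6d, 0x34, 0xb1, 0xf0, 0x39]
t1 = [0xfd, 0x34, 0x2e, 0xb1, 0x01, 0xf0, 0xd0, 0x39]
t2 = [0x34, 0x2e, 0xb1, 0x01, 0xf0, 0xd0, 0x39, 0xfd]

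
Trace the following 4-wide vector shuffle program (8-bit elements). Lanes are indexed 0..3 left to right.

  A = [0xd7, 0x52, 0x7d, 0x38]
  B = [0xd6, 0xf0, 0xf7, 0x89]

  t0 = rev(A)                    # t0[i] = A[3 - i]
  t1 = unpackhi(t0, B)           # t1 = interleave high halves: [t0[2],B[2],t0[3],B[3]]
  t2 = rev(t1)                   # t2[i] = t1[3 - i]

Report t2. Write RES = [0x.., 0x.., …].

→ t0 |38|7d|52|d7|
→ t1 |52|f7|d7|89|
→ t2 |89|d7|f7|52|

RES = [0x89, 0xd7, 0xf7, 0x52]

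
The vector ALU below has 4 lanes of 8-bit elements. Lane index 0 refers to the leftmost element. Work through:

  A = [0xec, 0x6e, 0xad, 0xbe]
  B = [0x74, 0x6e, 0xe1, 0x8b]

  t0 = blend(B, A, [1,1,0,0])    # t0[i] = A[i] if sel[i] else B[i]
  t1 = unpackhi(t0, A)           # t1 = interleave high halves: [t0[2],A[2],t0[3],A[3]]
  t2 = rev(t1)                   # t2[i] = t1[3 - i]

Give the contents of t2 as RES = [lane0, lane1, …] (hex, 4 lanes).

RES = [0xbe, 0x8b, 0xad, 0xe1]

t0 = [0xec, 0x6e, 0xe1, 0x8b]
t1 = [0xe1, 0xad, 0x8b, 0xbe]
t2 = [0xbe, 0x8b, 0xad, 0xe1]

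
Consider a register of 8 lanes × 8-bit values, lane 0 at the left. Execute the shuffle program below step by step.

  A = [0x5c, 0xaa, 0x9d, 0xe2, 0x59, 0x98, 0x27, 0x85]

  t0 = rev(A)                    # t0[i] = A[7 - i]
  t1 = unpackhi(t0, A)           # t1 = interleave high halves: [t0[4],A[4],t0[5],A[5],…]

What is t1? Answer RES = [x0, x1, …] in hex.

RES = [ 0xe2  0x59  0x9d  0x98  0xaa  0x27  0x5c  0x85 ]

t0 = [0x85, 0x27, 0x98, 0x59, 0xe2, 0x9d, 0xaa, 0x5c]
t1 = [0xe2, 0x59, 0x9d, 0x98, 0xaa, 0x27, 0x5c, 0x85]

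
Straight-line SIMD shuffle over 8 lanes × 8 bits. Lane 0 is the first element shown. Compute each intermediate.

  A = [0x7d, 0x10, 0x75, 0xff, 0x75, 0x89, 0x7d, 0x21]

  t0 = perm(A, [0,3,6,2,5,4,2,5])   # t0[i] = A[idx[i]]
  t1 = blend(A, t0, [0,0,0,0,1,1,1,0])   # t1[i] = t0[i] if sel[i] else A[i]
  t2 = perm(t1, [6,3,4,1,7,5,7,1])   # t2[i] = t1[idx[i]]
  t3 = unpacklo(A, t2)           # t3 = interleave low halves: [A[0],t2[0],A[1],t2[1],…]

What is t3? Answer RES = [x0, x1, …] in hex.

  t0: 7d ff 7d 75 89 75 75 89
  t1: 7d 10 75 ff 89 75 75 21
  t2: 75 ff 89 10 21 75 21 10
  t3: 7d 75 10 ff 75 89 ff 10

RES = [0x7d, 0x75, 0x10, 0xff, 0x75, 0x89, 0xff, 0x10]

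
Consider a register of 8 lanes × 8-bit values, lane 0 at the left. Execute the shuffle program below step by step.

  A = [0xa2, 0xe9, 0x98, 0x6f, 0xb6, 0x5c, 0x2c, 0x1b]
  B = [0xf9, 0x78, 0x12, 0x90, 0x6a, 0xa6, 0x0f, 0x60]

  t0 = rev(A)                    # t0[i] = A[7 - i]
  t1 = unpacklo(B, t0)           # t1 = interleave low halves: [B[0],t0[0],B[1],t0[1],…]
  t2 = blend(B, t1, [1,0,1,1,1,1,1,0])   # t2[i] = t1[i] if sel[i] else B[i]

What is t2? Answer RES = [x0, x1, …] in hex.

  t0: 1b 2c 5c b6 6f 98 e9 a2
  t1: f9 1b 78 2c 12 5c 90 b6
  t2: f9 78 78 2c 12 5c 90 60

RES = [0xf9, 0x78, 0x78, 0x2c, 0x12, 0x5c, 0x90, 0x60]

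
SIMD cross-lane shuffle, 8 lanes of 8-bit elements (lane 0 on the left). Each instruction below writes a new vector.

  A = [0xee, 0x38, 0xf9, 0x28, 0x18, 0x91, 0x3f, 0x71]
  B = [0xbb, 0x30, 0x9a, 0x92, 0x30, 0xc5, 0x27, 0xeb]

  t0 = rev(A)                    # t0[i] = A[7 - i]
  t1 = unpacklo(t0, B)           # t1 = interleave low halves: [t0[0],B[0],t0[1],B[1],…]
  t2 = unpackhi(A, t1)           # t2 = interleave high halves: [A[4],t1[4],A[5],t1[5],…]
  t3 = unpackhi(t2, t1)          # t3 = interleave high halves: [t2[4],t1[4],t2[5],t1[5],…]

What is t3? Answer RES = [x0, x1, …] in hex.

→ t0 |71|3f|91|18|28|f9|38|ee|
→ t1 |71|bb|3f|30|91|9a|18|92|
→ t2 |18|91|91|9a|3f|18|71|92|
→ t3 |3f|91|18|9a|71|18|92|92|

RES = [0x3f, 0x91, 0x18, 0x9a, 0x71, 0x18, 0x92, 0x92]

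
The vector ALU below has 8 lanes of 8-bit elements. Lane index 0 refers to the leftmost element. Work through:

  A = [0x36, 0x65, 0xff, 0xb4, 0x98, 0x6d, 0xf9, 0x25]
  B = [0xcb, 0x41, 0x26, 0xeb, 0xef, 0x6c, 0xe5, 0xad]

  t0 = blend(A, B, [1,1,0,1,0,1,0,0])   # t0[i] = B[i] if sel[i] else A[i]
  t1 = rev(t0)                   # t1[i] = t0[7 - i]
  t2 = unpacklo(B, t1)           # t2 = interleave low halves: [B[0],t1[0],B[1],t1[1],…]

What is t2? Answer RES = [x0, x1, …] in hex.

RES = [ 0xcb  0x25  0x41  0xf9  0x26  0x6c  0xeb  0x98 ]

t0 = [0xcb, 0x41, 0xff, 0xeb, 0x98, 0x6c, 0xf9, 0x25]
t1 = [0x25, 0xf9, 0x6c, 0x98, 0xeb, 0xff, 0x41, 0xcb]
t2 = [0xcb, 0x25, 0x41, 0xf9, 0x26, 0x6c, 0xeb, 0x98]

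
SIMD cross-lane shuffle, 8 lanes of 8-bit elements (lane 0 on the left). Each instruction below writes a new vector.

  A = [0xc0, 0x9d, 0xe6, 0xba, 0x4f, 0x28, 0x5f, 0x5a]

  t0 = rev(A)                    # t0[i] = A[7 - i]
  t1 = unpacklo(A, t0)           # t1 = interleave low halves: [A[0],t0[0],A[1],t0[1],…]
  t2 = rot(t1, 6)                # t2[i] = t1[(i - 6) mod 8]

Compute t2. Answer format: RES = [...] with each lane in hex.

RES = [ 0x9d  0x5f  0xe6  0x28  0xba  0x4f  0xc0  0x5a ]

  t0: 5a 5f 28 4f ba e6 9d c0
  t1: c0 5a 9d 5f e6 28 ba 4f
  t2: 9d 5f e6 28 ba 4f c0 5a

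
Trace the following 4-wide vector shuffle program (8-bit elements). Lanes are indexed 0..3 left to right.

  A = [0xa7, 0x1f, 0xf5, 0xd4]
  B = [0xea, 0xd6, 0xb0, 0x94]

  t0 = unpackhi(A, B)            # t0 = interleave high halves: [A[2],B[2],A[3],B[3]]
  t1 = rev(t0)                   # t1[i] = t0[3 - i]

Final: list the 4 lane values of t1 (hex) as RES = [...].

RES = [ 0x94  0xd4  0xb0  0xf5 ]

→ t0 |f5|b0|d4|94|
→ t1 |94|d4|b0|f5|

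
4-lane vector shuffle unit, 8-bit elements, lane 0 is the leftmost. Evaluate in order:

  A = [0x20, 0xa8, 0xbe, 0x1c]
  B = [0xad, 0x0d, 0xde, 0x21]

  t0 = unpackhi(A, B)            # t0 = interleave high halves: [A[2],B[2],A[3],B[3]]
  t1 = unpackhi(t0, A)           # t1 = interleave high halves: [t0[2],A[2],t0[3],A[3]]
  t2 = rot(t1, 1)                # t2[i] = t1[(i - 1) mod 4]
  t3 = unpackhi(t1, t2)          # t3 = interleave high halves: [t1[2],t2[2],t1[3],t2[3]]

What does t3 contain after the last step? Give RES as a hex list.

→ t0 |be|de|1c|21|
→ t1 |1c|be|21|1c|
→ t2 |1c|1c|be|21|
→ t3 |21|be|1c|21|

RES = [0x21, 0xbe, 0x1c, 0x21]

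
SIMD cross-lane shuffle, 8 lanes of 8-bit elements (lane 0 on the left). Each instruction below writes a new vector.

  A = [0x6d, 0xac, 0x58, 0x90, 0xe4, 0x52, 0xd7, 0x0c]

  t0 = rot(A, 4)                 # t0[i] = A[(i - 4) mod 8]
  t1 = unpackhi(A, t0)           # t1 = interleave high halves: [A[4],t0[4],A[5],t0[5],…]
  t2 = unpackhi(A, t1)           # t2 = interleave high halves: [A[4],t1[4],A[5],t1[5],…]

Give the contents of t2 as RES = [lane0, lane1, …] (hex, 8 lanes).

→ t0 |e4|52|d7|0c|6d|ac|58|90|
→ t1 |e4|6d|52|ac|d7|58|0c|90|
→ t2 |e4|d7|52|58|d7|0c|0c|90|

RES = [ 0xe4  0xd7  0x52  0x58  0xd7  0x0c  0x0c  0x90 ]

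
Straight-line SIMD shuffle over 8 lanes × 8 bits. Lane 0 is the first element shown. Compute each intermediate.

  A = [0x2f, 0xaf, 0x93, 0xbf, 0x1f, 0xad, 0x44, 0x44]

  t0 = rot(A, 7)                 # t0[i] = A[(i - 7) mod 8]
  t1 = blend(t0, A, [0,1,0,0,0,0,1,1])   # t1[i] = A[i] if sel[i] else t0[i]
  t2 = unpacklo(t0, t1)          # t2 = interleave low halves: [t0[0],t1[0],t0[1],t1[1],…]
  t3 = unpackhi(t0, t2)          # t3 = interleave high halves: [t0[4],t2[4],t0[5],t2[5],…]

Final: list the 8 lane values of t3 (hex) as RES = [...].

RES = [0xad, 0xbf, 0x44, 0xbf, 0x44, 0x1f, 0x2f, 0x1f]

t0 = [0xaf, 0x93, 0xbf, 0x1f, 0xad, 0x44, 0x44, 0x2f]
t1 = [0xaf, 0xaf, 0xbf, 0x1f, 0xad, 0x44, 0x44, 0x44]
t2 = [0xaf, 0xaf, 0x93, 0xaf, 0xbf, 0xbf, 0x1f, 0x1f]
t3 = [0xad, 0xbf, 0x44, 0xbf, 0x44, 0x1f, 0x2f, 0x1f]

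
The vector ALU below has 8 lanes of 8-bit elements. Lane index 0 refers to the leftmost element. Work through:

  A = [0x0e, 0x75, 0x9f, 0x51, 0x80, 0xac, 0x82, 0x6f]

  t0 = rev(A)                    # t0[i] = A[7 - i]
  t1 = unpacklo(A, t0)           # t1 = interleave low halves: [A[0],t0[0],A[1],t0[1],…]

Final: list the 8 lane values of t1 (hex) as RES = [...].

  t0: 6f 82 ac 80 51 9f 75 0e
  t1: 0e 6f 75 82 9f ac 51 80

RES = [0x0e, 0x6f, 0x75, 0x82, 0x9f, 0xac, 0x51, 0x80]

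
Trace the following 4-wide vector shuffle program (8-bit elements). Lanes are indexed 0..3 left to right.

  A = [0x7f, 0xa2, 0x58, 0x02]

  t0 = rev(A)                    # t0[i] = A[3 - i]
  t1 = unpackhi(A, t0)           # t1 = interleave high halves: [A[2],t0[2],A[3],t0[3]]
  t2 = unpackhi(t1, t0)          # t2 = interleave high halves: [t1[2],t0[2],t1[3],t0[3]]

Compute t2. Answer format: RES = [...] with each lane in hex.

RES = [0x02, 0xa2, 0x7f, 0x7f]

→ t0 |02|58|a2|7f|
→ t1 |58|a2|02|7f|
→ t2 |02|a2|7f|7f|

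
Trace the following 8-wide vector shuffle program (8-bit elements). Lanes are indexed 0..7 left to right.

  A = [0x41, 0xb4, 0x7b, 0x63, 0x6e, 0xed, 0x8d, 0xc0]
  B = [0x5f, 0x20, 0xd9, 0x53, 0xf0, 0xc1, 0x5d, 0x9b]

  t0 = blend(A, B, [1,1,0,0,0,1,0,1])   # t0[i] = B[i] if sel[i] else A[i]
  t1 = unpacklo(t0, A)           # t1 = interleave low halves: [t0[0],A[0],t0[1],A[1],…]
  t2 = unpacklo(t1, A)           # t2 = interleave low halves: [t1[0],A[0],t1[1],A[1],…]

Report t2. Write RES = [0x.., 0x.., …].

  t0: 5f 20 7b 63 6e c1 8d 9b
  t1: 5f 41 20 b4 7b 7b 63 63
  t2: 5f 41 41 b4 20 7b b4 63

RES = [ 0x5f  0x41  0x41  0xb4  0x20  0x7b  0xb4  0x63 ]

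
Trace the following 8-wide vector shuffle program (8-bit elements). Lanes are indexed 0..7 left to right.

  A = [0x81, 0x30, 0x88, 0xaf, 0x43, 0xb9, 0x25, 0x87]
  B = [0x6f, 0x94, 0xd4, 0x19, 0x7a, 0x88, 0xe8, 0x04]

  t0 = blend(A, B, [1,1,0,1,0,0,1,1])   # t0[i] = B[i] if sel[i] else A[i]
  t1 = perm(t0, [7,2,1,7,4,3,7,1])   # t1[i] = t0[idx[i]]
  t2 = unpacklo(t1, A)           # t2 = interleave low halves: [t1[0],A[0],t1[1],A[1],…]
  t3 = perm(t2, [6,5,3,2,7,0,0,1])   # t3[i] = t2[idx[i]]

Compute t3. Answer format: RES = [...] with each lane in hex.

RES = [ 0x04  0x88  0x30  0x88  0xaf  0x04  0x04  0x81 ]

→ t0 |6f|94|88|19|43|b9|e8|04|
→ t1 |04|88|94|04|43|19|04|94|
→ t2 |04|81|88|30|94|88|04|af|
→ t3 |04|88|30|88|af|04|04|81|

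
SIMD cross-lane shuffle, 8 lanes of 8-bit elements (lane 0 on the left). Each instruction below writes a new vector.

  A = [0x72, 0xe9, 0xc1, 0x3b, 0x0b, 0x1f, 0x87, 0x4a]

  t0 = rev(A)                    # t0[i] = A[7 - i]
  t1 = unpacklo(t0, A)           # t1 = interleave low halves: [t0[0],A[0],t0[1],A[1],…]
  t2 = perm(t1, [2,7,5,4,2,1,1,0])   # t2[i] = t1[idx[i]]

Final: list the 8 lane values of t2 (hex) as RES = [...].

RES = [ 0x87  0x3b  0xc1  0x1f  0x87  0x72  0x72  0x4a ]

→ t0 |4a|87|1f|0b|3b|c1|e9|72|
→ t1 |4a|72|87|e9|1f|c1|0b|3b|
→ t2 |87|3b|c1|1f|87|72|72|4a|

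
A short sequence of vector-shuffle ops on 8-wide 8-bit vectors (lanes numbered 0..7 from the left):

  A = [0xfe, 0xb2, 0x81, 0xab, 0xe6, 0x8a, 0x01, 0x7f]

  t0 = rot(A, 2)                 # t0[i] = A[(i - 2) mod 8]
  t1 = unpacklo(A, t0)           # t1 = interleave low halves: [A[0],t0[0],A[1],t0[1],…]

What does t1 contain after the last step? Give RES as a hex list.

RES = [0xfe, 0x01, 0xb2, 0x7f, 0x81, 0xfe, 0xab, 0xb2]

→ t0 |01|7f|fe|b2|81|ab|e6|8a|
→ t1 |fe|01|b2|7f|81|fe|ab|b2|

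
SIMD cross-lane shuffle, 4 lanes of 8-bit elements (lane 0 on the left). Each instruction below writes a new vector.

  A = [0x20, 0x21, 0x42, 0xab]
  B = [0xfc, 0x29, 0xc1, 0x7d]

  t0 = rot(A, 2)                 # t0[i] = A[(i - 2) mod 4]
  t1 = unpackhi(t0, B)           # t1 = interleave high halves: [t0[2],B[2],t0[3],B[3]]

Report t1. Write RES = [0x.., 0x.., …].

→ t0 |42|ab|20|21|
→ t1 |20|c1|21|7d|

RES = [0x20, 0xc1, 0x21, 0x7d]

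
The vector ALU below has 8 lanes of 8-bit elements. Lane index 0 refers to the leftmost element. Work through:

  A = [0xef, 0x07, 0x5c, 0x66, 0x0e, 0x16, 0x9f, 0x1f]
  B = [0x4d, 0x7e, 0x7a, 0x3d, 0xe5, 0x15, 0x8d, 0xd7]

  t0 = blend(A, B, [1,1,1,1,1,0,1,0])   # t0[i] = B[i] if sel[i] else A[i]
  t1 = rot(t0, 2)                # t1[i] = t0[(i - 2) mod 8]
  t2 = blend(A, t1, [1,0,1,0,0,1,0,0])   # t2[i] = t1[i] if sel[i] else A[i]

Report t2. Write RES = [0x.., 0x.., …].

→ t0 |4d|7e|7a|3d|e5|16|8d|1f|
→ t1 |8d|1f|4d|7e|7a|3d|e5|16|
→ t2 |8d|07|4d|66|0e|3d|9f|1f|

RES = [ 0x8d  0x07  0x4d  0x66  0x0e  0x3d  0x9f  0x1f ]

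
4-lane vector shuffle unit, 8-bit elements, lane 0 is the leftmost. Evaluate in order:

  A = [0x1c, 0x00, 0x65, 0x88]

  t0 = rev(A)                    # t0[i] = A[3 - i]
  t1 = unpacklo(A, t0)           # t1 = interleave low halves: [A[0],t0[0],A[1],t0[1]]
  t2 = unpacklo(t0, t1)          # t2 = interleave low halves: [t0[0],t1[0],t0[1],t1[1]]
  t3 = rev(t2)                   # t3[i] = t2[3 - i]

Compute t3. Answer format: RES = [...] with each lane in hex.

RES = [0x88, 0x65, 0x1c, 0x88]

t0 = [0x88, 0x65, 0x00, 0x1c]
t1 = [0x1c, 0x88, 0x00, 0x65]
t2 = [0x88, 0x1c, 0x65, 0x88]
t3 = [0x88, 0x65, 0x1c, 0x88]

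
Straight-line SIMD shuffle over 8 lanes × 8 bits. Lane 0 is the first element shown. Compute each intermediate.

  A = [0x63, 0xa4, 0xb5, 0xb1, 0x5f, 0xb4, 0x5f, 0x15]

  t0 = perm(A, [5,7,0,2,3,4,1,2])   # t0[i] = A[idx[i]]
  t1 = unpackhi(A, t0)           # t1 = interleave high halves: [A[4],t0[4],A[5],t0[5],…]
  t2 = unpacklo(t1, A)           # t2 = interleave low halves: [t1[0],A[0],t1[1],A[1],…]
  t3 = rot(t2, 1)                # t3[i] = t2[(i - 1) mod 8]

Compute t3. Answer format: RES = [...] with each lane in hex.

RES = [0xb1, 0x5f, 0x63, 0xb1, 0xa4, 0xb4, 0xb5, 0x5f]

→ t0 |b4|15|63|b5|b1|5f|a4|b5|
→ t1 |5f|b1|b4|5f|5f|a4|15|b5|
→ t2 |5f|63|b1|a4|b4|b5|5f|b1|
→ t3 |b1|5f|63|b1|a4|b4|b5|5f|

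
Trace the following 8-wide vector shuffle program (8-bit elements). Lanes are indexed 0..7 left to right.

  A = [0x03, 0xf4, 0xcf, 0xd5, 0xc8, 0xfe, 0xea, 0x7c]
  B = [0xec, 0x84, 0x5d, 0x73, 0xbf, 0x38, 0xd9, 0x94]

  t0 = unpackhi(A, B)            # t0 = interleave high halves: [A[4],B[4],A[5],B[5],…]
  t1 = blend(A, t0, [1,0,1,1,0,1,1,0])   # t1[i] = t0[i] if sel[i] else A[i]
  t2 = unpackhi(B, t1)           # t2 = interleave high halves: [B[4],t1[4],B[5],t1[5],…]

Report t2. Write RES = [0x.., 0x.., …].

RES = [ 0xbf  0xc8  0x38  0xd9  0xd9  0x7c  0x94  0x7c ]

  t0: c8 bf fe 38 ea d9 7c 94
  t1: c8 f4 fe 38 c8 d9 7c 7c
  t2: bf c8 38 d9 d9 7c 94 7c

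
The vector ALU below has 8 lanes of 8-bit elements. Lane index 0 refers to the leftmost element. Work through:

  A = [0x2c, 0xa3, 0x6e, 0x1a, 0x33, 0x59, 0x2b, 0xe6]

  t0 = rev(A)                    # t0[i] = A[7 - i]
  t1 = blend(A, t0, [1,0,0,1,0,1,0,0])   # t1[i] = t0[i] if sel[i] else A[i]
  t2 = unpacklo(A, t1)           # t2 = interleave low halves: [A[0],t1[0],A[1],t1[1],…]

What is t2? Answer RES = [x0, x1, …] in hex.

t0 = [0xe6, 0x2b, 0x59, 0x33, 0x1a, 0x6e, 0xa3, 0x2c]
t1 = [0xe6, 0xa3, 0x6e, 0x33, 0x33, 0x6e, 0x2b, 0xe6]
t2 = [0x2c, 0xe6, 0xa3, 0xa3, 0x6e, 0x6e, 0x1a, 0x33]

RES = [ 0x2c  0xe6  0xa3  0xa3  0x6e  0x6e  0x1a  0x33 ]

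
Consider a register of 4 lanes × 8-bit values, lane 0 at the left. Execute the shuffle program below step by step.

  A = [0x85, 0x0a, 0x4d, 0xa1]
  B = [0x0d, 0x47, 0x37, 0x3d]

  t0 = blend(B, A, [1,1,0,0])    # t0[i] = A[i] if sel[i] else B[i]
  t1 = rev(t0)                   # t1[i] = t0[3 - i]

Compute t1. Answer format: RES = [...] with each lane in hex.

RES = [ 0x3d  0x37  0x0a  0x85 ]

  t0: 85 0a 37 3d
  t1: 3d 37 0a 85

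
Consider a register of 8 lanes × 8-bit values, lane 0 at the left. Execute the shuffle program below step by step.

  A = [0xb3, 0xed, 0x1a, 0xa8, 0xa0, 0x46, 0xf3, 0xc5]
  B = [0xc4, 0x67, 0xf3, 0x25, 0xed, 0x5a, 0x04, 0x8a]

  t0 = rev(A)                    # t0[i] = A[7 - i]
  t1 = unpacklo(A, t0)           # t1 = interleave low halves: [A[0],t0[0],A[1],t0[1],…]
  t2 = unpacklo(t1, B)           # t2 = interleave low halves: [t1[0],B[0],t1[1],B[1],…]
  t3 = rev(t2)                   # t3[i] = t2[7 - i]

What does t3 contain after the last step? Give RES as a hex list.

t0 = [0xc5, 0xf3, 0x46, 0xa0, 0xa8, 0x1a, 0xed, 0xb3]
t1 = [0xb3, 0xc5, 0xed, 0xf3, 0x1a, 0x46, 0xa8, 0xa0]
t2 = [0xb3, 0xc4, 0xc5, 0x67, 0xed, 0xf3, 0xf3, 0x25]
t3 = [0x25, 0xf3, 0xf3, 0xed, 0x67, 0xc5, 0xc4, 0xb3]

RES = [0x25, 0xf3, 0xf3, 0xed, 0x67, 0xc5, 0xc4, 0xb3]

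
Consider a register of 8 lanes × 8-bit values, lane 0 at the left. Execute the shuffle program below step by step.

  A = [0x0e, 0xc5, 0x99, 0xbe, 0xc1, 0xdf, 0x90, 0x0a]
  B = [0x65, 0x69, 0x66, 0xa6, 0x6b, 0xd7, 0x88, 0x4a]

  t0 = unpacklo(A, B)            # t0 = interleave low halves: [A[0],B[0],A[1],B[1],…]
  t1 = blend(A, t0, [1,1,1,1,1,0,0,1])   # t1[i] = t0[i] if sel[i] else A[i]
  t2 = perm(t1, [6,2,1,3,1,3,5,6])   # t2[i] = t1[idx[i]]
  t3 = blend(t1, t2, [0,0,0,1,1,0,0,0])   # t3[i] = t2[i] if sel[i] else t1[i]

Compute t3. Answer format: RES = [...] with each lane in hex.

RES = [0x0e, 0x65, 0xc5, 0x69, 0x65, 0xdf, 0x90, 0xa6]

→ t0 |0e|65|c5|69|99|66|be|a6|
→ t1 |0e|65|c5|69|99|df|90|a6|
→ t2 |90|c5|65|69|65|69|df|90|
→ t3 |0e|65|c5|69|65|df|90|a6|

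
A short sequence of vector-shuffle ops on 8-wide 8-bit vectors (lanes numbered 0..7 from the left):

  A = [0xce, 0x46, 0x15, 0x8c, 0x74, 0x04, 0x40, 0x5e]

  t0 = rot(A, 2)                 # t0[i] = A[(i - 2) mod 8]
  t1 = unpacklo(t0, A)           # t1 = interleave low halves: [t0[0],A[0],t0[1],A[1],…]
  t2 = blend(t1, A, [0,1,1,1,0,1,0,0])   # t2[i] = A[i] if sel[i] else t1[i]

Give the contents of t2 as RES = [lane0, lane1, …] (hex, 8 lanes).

RES = [ 0x40  0x46  0x15  0x8c  0xce  0x04  0x46  0x8c ]

→ t0 |40|5e|ce|46|15|8c|74|04|
→ t1 |40|ce|5e|46|ce|15|46|8c|
→ t2 |40|46|15|8c|ce|04|46|8c|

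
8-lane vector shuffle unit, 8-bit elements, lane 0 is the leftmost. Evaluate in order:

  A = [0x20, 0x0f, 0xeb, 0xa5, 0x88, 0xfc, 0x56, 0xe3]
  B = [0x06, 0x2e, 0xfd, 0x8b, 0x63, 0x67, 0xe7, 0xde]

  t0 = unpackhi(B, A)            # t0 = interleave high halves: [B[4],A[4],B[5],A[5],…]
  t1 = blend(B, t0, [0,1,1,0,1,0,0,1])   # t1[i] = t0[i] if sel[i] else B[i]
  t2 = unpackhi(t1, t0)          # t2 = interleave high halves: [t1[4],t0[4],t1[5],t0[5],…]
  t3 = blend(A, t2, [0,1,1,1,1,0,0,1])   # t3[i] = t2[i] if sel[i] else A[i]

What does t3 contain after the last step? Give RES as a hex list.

RES = [ 0x20  0xe7  0x67  0x56  0xe7  0xfc  0x56  0xe3 ]

  t0: 63 88 67 fc e7 56 de e3
  t1: 06 88 67 8b e7 67 e7 e3
  t2: e7 e7 67 56 e7 de e3 e3
  t3: 20 e7 67 56 e7 fc 56 e3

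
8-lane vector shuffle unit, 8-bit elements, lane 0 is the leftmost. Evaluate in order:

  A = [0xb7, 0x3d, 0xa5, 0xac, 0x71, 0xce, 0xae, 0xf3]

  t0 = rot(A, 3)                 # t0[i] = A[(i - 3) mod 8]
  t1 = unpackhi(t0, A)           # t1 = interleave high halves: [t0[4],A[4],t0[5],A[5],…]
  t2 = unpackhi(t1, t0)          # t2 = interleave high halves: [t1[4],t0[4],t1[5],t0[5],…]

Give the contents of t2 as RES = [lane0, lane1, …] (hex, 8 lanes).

→ t0 |ce|ae|f3|b7|3d|a5|ac|71|
→ t1 |3d|71|a5|ce|ac|ae|71|f3|
→ t2 |ac|3d|ae|a5|71|ac|f3|71|

RES = [0xac, 0x3d, 0xae, 0xa5, 0x71, 0xac, 0xf3, 0x71]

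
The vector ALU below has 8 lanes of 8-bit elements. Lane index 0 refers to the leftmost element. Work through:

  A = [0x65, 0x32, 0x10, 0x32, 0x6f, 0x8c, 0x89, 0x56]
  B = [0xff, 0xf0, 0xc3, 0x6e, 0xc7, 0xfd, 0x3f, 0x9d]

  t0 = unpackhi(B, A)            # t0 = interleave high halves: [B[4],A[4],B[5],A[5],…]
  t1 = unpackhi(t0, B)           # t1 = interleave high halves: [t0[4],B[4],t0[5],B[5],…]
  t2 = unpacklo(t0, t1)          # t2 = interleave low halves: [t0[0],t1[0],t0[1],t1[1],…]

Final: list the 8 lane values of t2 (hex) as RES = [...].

RES = [0xc7, 0x3f, 0x6f, 0xc7, 0xfd, 0x89, 0x8c, 0xfd]

→ t0 |c7|6f|fd|8c|3f|89|9d|56|
→ t1 |3f|c7|89|fd|9d|3f|56|9d|
→ t2 |c7|3f|6f|c7|fd|89|8c|fd|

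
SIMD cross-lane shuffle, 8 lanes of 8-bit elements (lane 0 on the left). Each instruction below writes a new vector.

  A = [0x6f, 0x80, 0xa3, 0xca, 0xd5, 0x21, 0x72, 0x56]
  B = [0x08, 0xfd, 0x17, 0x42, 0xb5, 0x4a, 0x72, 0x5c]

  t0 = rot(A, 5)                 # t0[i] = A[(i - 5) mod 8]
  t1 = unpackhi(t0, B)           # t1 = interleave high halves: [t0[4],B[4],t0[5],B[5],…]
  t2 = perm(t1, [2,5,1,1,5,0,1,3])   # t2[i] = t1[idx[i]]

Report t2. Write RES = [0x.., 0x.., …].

  t0: ca d5 21 72 56 6f 80 a3
  t1: 56 b5 6f 4a 80 72 a3 5c
  t2: 6f 72 b5 b5 72 56 b5 4a

RES = [ 0x6f  0x72  0xb5  0xb5  0x72  0x56  0xb5  0x4a ]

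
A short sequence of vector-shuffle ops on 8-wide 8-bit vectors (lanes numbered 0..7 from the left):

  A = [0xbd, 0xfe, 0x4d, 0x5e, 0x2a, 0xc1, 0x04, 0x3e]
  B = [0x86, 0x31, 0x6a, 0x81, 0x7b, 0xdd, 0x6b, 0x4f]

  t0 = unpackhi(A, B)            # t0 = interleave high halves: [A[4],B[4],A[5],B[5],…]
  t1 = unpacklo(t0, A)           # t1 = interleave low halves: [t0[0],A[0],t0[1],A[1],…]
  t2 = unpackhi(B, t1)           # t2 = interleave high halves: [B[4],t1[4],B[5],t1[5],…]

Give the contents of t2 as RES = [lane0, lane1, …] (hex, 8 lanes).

RES = [0x7b, 0xc1, 0xdd, 0x4d, 0x6b, 0xdd, 0x4f, 0x5e]

  t0: 2a 7b c1 dd 04 6b 3e 4f
  t1: 2a bd 7b fe c1 4d dd 5e
  t2: 7b c1 dd 4d 6b dd 4f 5e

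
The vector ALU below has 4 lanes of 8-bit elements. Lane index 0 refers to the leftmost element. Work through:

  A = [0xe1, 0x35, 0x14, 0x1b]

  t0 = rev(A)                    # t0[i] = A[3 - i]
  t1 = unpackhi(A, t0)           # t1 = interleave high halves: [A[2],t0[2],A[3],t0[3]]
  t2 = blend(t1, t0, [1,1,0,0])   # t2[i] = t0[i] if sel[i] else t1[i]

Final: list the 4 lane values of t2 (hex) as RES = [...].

RES = [0x1b, 0x14, 0x1b, 0xe1]

  t0: 1b 14 35 e1
  t1: 14 35 1b e1
  t2: 1b 14 1b e1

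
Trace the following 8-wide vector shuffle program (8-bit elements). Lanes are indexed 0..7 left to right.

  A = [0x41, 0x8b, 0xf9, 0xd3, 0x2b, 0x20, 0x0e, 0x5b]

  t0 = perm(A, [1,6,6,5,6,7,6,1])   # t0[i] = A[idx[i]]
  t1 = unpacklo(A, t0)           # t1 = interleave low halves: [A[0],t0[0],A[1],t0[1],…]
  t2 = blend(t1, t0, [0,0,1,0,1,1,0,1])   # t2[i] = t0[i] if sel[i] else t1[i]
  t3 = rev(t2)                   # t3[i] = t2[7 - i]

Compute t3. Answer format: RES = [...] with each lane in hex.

RES = [ 0x8b  0xd3  0x5b  0x0e  0x0e  0x0e  0x8b  0x41 ]

  t0: 8b 0e 0e 20 0e 5b 0e 8b
  t1: 41 8b 8b 0e f9 0e d3 20
  t2: 41 8b 0e 0e 0e 5b d3 8b
  t3: 8b d3 5b 0e 0e 0e 8b 41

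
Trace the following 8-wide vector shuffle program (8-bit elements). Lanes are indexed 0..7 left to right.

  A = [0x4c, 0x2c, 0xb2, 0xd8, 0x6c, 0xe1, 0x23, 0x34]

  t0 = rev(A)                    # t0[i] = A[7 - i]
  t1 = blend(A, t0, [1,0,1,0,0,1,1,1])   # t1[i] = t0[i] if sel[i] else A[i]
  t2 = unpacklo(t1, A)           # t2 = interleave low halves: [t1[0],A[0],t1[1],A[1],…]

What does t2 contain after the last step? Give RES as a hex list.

t0 = [0x34, 0x23, 0xe1, 0x6c, 0xd8, 0xb2, 0x2c, 0x4c]
t1 = [0x34, 0x2c, 0xe1, 0xd8, 0x6c, 0xb2, 0x2c, 0x4c]
t2 = [0x34, 0x4c, 0x2c, 0x2c, 0xe1, 0xb2, 0xd8, 0xd8]

RES = [ 0x34  0x4c  0x2c  0x2c  0xe1  0xb2  0xd8  0xd8 ]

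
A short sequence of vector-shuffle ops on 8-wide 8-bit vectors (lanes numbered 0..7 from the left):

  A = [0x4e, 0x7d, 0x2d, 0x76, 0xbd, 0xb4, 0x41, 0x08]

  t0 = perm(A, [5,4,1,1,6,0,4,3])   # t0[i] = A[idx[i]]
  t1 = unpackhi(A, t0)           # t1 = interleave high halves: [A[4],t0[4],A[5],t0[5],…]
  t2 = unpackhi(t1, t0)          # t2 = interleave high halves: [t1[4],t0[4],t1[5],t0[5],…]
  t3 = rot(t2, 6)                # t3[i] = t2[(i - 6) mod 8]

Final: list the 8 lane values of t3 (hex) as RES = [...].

RES = [0xbd, 0x4e, 0x08, 0xbd, 0x76, 0x76, 0x41, 0x41]

  t0: b4 bd 7d 7d 41 4e bd 76
  t1: bd 41 b4 4e 41 bd 08 76
  t2: 41 41 bd 4e 08 bd 76 76
  t3: bd 4e 08 bd 76 76 41 41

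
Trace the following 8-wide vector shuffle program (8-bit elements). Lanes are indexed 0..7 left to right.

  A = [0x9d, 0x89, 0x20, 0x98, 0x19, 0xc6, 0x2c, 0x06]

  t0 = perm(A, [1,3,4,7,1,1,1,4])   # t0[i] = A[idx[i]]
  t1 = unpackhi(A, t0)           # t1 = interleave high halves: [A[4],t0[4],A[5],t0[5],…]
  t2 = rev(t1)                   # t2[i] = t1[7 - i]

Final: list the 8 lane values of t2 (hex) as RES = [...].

RES = [0x19, 0x06, 0x89, 0x2c, 0x89, 0xc6, 0x89, 0x19]

t0 = [0x89, 0x98, 0x19, 0x06, 0x89, 0x89, 0x89, 0x19]
t1 = [0x19, 0x89, 0xc6, 0x89, 0x2c, 0x89, 0x06, 0x19]
t2 = [0x19, 0x06, 0x89, 0x2c, 0x89, 0xc6, 0x89, 0x19]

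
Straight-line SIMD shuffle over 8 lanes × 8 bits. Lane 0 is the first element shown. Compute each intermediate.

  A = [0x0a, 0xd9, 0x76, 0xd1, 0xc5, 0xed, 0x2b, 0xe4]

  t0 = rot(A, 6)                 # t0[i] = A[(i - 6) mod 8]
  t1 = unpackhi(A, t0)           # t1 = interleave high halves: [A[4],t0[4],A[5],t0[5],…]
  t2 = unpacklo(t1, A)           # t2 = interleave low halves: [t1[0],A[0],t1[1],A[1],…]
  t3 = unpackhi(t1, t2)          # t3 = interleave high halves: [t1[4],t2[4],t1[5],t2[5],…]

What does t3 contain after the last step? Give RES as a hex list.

  t0: 76 d1 c5 ed 2b e4 0a d9
  t1: c5 2b ed e4 2b 0a e4 d9
  t2: c5 0a 2b d9 ed 76 e4 d1
  t3: 2b ed 0a 76 e4 e4 d9 d1

RES = [ 0x2b  0xed  0x0a  0x76  0xe4  0xe4  0xd9  0xd1 ]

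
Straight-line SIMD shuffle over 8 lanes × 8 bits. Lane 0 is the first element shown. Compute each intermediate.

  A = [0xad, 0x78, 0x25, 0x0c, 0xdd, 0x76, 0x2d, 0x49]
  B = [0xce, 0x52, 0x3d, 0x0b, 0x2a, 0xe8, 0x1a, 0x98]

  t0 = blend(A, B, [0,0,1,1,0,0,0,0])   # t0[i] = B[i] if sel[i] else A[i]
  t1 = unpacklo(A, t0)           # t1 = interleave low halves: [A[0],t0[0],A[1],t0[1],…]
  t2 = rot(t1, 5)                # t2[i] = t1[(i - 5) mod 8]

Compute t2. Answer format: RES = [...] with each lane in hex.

t0 = [0xad, 0x78, 0x3d, 0x0b, 0xdd, 0x76, 0x2d, 0x49]
t1 = [0xad, 0xad, 0x78, 0x78, 0x25, 0x3d, 0x0c, 0x0b]
t2 = [0x78, 0x25, 0x3d, 0x0c, 0x0b, 0xad, 0xad, 0x78]

RES = [0x78, 0x25, 0x3d, 0x0c, 0x0b, 0xad, 0xad, 0x78]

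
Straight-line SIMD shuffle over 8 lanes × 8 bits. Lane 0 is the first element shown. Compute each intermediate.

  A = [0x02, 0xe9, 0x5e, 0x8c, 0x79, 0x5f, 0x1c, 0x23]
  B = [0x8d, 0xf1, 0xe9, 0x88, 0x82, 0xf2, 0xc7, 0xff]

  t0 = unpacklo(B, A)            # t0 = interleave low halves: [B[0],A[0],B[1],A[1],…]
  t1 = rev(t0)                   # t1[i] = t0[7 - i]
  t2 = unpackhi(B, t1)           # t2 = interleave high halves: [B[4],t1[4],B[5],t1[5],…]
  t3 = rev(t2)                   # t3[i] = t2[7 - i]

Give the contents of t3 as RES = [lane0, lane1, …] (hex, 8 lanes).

RES = [ 0x8d  0xff  0x02  0xc7  0xf1  0xf2  0xe9  0x82 ]

t0 = [0x8d, 0x02, 0xf1, 0xe9, 0xe9, 0x5e, 0x88, 0x8c]
t1 = [0x8c, 0x88, 0x5e, 0xe9, 0xe9, 0xf1, 0x02, 0x8d]
t2 = [0x82, 0xe9, 0xf2, 0xf1, 0xc7, 0x02, 0xff, 0x8d]
t3 = [0x8d, 0xff, 0x02, 0xc7, 0xf1, 0xf2, 0xe9, 0x82]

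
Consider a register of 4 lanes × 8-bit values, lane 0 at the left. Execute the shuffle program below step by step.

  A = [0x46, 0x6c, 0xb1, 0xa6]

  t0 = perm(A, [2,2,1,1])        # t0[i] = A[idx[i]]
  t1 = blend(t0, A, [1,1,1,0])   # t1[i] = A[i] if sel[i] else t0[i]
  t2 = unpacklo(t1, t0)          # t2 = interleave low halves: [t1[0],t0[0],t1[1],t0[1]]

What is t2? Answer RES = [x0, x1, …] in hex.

RES = [0x46, 0xb1, 0x6c, 0xb1]

→ t0 |b1|b1|6c|6c|
→ t1 |46|6c|b1|6c|
→ t2 |46|b1|6c|b1|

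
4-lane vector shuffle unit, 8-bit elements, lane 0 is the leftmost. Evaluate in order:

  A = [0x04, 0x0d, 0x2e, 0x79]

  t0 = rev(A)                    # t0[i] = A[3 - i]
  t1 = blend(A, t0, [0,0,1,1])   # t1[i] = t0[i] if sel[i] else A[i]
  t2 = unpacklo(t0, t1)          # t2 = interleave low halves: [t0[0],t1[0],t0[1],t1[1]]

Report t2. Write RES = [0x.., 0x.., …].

  t0: 79 2e 0d 04
  t1: 04 0d 0d 04
  t2: 79 04 2e 0d

RES = [ 0x79  0x04  0x2e  0x0d ]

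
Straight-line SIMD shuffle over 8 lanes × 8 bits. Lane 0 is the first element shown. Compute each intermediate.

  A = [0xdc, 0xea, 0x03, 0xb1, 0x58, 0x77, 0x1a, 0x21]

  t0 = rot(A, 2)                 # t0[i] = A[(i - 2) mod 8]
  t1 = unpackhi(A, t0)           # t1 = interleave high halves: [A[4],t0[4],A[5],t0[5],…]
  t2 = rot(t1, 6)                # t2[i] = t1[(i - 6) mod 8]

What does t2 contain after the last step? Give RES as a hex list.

t0 = [0x1a, 0x21, 0xdc, 0xea, 0x03, 0xb1, 0x58, 0x77]
t1 = [0x58, 0x03, 0x77, 0xb1, 0x1a, 0x58, 0x21, 0x77]
t2 = [0x77, 0xb1, 0x1a, 0x58, 0x21, 0x77, 0x58, 0x03]

RES = [ 0x77  0xb1  0x1a  0x58  0x21  0x77  0x58  0x03 ]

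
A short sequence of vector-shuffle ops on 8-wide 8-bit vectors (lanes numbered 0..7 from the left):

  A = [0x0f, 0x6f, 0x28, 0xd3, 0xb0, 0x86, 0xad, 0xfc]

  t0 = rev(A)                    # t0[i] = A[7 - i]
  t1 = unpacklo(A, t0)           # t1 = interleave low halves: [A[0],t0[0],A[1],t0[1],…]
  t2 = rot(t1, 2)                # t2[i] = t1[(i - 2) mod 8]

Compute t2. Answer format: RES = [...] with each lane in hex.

  t0: fc ad 86 b0 d3 28 6f 0f
  t1: 0f fc 6f ad 28 86 d3 b0
  t2: d3 b0 0f fc 6f ad 28 86

RES = [0xd3, 0xb0, 0x0f, 0xfc, 0x6f, 0xad, 0x28, 0x86]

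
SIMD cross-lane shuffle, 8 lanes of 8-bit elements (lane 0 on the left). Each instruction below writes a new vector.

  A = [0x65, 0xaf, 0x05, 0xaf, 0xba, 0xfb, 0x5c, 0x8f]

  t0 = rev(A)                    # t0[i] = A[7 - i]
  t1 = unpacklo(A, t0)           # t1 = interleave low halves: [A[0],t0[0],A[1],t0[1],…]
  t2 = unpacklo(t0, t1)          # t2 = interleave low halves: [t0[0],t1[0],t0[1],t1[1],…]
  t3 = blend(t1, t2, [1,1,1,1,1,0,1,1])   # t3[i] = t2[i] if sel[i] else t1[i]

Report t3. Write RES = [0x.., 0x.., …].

→ t0 |8f|5c|fb|ba|af|05|af|65|
→ t1 |65|8f|af|5c|05|fb|af|ba|
→ t2 |8f|65|5c|8f|fb|af|ba|5c|
→ t3 |8f|65|5c|8f|fb|fb|ba|5c|

RES = [0x8f, 0x65, 0x5c, 0x8f, 0xfb, 0xfb, 0xba, 0x5c]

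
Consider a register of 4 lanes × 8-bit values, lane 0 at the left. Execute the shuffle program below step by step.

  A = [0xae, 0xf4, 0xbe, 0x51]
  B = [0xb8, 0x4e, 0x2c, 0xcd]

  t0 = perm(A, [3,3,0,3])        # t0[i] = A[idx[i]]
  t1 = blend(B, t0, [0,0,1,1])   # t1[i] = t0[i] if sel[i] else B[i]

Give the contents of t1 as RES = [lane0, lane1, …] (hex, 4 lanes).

→ t0 |51|51|ae|51|
→ t1 |b8|4e|ae|51|

RES = [ 0xb8  0x4e  0xae  0x51 ]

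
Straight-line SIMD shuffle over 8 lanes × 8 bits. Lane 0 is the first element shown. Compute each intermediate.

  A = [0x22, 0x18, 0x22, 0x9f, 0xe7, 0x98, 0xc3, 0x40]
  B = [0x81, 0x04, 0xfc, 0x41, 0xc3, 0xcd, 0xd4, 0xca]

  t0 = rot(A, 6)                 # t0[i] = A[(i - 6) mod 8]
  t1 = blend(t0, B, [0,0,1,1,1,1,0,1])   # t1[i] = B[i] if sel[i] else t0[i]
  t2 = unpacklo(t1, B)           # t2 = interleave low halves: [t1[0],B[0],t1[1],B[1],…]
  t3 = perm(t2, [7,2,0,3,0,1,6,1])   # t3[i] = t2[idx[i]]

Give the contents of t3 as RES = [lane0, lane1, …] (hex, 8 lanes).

RES = [ 0x41  0x9f  0x22  0x04  0x22  0x81  0x41  0x81 ]

t0 = [0x22, 0x9f, 0xe7, 0x98, 0xc3, 0x40, 0x22, 0x18]
t1 = [0x22, 0x9f, 0xfc, 0x41, 0xc3, 0xcd, 0x22, 0xca]
t2 = [0x22, 0x81, 0x9f, 0x04, 0xfc, 0xfc, 0x41, 0x41]
t3 = [0x41, 0x9f, 0x22, 0x04, 0x22, 0x81, 0x41, 0x81]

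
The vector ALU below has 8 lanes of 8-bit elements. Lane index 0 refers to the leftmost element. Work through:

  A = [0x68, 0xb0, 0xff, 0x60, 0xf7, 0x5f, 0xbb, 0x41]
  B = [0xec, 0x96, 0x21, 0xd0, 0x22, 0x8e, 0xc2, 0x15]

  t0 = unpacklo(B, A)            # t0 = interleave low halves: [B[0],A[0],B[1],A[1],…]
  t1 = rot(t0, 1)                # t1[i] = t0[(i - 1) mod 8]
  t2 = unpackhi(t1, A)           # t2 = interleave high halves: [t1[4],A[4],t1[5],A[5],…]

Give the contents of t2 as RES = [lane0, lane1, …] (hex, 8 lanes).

RES = [0xb0, 0xf7, 0x21, 0x5f, 0xff, 0xbb, 0xd0, 0x41]

  t0: ec 68 96 b0 21 ff d0 60
  t1: 60 ec 68 96 b0 21 ff d0
  t2: b0 f7 21 5f ff bb d0 41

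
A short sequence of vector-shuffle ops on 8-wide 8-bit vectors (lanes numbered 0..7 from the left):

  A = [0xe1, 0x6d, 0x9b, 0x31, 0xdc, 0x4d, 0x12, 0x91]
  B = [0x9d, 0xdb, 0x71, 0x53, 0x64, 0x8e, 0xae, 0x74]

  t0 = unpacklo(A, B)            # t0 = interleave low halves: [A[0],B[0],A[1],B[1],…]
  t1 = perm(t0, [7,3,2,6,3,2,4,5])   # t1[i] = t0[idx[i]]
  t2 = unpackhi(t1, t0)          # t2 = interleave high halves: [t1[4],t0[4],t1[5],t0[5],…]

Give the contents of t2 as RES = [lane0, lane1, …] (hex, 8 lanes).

RES = [ 0xdb  0x9b  0x6d  0x71  0x9b  0x31  0x71  0x53 ]

  t0: e1 9d 6d db 9b 71 31 53
  t1: 53 db 6d 31 db 6d 9b 71
  t2: db 9b 6d 71 9b 31 71 53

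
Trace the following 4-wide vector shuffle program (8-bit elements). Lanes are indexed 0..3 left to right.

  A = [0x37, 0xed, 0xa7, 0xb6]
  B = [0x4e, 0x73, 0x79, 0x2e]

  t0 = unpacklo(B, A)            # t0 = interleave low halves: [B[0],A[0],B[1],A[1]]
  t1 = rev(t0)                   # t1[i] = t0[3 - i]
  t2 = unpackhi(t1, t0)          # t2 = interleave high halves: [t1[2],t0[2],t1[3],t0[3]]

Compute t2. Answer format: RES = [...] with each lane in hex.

  t0: 4e 37 73 ed
  t1: ed 73 37 4e
  t2: 37 73 4e ed

RES = [ 0x37  0x73  0x4e  0xed ]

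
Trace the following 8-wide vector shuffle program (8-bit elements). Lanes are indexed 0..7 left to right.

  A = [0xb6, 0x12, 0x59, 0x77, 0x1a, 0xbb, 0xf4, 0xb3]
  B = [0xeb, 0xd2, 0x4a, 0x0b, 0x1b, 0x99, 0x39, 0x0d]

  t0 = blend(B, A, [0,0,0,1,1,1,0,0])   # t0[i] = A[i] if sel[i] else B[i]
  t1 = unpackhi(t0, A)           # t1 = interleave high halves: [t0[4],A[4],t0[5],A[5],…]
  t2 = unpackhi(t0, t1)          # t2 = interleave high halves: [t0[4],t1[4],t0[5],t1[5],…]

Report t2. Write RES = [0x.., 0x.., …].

→ t0 |eb|d2|4a|77|1a|bb|39|0d|
→ t1 |1a|1a|bb|bb|39|f4|0d|b3|
→ t2 |1a|39|bb|f4|39|0d|0d|b3|

RES = [ 0x1a  0x39  0xbb  0xf4  0x39  0x0d  0x0d  0xb3 ]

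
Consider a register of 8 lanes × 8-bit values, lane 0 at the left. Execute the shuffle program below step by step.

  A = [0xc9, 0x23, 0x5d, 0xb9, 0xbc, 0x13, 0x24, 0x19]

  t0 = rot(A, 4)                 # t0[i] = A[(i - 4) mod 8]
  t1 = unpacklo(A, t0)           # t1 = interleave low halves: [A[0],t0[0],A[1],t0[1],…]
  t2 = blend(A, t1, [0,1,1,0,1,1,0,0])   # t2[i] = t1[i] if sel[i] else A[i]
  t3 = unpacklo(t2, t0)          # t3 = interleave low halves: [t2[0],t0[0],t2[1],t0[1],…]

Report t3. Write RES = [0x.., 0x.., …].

→ t0 |bc|13|24|19|c9|23|5d|b9|
→ t1 |c9|bc|23|13|5d|24|b9|19|
→ t2 |c9|bc|23|b9|5d|24|24|19|
→ t3 |c9|bc|bc|13|23|24|b9|19|

RES = [0xc9, 0xbc, 0xbc, 0x13, 0x23, 0x24, 0xb9, 0x19]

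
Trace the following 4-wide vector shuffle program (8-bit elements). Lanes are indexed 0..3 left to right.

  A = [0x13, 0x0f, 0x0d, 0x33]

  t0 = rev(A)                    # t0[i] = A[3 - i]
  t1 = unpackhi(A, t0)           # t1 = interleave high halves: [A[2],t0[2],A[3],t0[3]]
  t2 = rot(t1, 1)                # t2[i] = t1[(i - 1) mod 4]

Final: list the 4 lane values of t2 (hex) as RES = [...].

t0 = [0x33, 0x0d, 0x0f, 0x13]
t1 = [0x0d, 0x0f, 0x33, 0x13]
t2 = [0x13, 0x0d, 0x0f, 0x33]

RES = [0x13, 0x0d, 0x0f, 0x33]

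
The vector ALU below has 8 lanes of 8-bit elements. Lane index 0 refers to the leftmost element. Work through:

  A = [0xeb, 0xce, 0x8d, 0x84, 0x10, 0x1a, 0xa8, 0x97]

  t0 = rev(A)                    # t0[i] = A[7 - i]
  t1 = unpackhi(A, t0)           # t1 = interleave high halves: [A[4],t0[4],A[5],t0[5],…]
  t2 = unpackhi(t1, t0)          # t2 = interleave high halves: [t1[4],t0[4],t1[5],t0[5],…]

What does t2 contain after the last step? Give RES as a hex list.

RES = [0xa8, 0x84, 0xce, 0x8d, 0x97, 0xce, 0xeb, 0xeb]

  t0: 97 a8 1a 10 84 8d ce eb
  t1: 10 84 1a 8d a8 ce 97 eb
  t2: a8 84 ce 8d 97 ce eb eb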